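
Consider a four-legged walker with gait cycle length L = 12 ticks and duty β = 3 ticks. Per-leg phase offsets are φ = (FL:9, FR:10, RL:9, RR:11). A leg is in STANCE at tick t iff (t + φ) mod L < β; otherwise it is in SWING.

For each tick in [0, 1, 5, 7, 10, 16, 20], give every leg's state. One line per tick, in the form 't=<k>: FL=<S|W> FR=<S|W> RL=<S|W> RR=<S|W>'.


t=0: FL=W FR=W RL=W RR=W
t=1: FL=W FR=W RL=W RR=S
t=5: FL=S FR=W RL=S RR=W
t=7: FL=W FR=W RL=W RR=W
t=10: FL=W FR=W RL=W RR=W
t=16: FL=S FR=S RL=S RR=W
t=20: FL=W FR=W RL=W RR=W

t=0: phase=(9,10,9,11) vs β=3 → FL=W FR=W RL=W RR=W
t=1: phase=(10,11,10,0) vs β=3 → FL=W FR=W RL=W RR=S
t=5: phase=(2,3,2,4) vs β=3 → FL=S FR=W RL=S RR=W
t=7: phase=(4,5,4,6) vs β=3 → FL=W FR=W RL=W RR=W
t=10: phase=(7,8,7,9) vs β=3 → FL=W FR=W RL=W RR=W
t=16: phase=(1,2,1,3) vs β=3 → FL=S FR=S RL=S RR=W
t=20: phase=(5,6,5,7) vs β=3 → FL=W FR=W RL=W RR=W


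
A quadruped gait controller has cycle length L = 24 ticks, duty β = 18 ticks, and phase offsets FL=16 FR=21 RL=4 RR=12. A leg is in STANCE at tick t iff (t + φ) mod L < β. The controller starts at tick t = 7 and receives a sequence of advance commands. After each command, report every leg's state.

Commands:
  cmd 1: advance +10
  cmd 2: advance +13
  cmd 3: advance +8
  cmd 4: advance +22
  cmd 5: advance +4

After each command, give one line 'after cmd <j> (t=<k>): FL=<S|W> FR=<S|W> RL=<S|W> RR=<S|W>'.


after cmd 1 (t=17): FL=S FR=S RL=W RR=S
after cmd 2 (t=30): FL=W FR=S RL=S RR=W
after cmd 3 (t=38): FL=S FR=S RL=W RR=S
after cmd 4 (t=60): FL=S FR=S RL=S RR=S
after cmd 5 (t=64): FL=S FR=S RL=W RR=S

start t=7: FL=W FR=S RL=S RR=W
cmd 1: advance +10 → t=17, phase=(9,14,21,5) → FL=S FR=S RL=W RR=S
cmd 2: advance +13 → t=30, phase=(22,3,10,18) → FL=W FR=S RL=S RR=W
cmd 3: advance +8 → t=38, phase=(6,11,18,2) → FL=S FR=S RL=W RR=S
cmd 4: advance +22 → t=60, phase=(4,9,16,0) → FL=S FR=S RL=S RR=S
cmd 5: advance +4 → t=64, phase=(8,13,20,4) → FL=S FR=S RL=W RR=S


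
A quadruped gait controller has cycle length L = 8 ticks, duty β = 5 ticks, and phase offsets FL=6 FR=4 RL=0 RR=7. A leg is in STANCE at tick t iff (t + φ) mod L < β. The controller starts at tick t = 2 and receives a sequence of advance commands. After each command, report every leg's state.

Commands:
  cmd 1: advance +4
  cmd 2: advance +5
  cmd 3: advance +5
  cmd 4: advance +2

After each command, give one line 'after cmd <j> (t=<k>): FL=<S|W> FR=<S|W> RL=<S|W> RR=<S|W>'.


after cmd 1 (t=6): FL=S FR=S RL=W RR=W
after cmd 2 (t=11): FL=S FR=W RL=S RR=S
after cmd 3 (t=16): FL=W FR=S RL=S RR=W
after cmd 4 (t=18): FL=S FR=W RL=S RR=S

start t=2: FL=S FR=W RL=S RR=S
cmd 1: advance +4 → t=6, phase=(4,2,6,5) → FL=S FR=S RL=W RR=W
cmd 2: advance +5 → t=11, phase=(1,7,3,2) → FL=S FR=W RL=S RR=S
cmd 3: advance +5 → t=16, phase=(6,4,0,7) → FL=W FR=S RL=S RR=W
cmd 4: advance +2 → t=18, phase=(0,6,2,1) → FL=S FR=W RL=S RR=S


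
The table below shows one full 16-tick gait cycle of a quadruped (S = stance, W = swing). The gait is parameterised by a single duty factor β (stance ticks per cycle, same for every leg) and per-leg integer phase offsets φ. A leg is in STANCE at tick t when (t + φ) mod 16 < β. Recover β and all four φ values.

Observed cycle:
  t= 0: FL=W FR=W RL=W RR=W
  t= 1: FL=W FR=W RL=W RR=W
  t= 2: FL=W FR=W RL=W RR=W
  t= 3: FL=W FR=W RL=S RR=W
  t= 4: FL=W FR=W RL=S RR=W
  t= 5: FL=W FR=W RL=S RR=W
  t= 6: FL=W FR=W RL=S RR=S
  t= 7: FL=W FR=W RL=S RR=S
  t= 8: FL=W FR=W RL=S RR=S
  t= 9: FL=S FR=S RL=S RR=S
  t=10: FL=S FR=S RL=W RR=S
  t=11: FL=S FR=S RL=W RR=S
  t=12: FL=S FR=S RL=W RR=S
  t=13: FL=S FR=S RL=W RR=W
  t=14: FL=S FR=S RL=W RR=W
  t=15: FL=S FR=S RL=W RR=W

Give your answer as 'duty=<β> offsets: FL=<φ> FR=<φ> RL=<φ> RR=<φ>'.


duty=7 offsets: FL=7 FR=7 RL=13 RR=10

duty β = stance ticks per leg = 7
FL: stance ticks = 7; W→S at t=9 → φ=7
FR: stance ticks = 7; W→S at t=9 → φ=7
RL: stance ticks = 7; W→S at t=3 → φ=13
RR: stance ticks = 7; W→S at t=6 → φ=10


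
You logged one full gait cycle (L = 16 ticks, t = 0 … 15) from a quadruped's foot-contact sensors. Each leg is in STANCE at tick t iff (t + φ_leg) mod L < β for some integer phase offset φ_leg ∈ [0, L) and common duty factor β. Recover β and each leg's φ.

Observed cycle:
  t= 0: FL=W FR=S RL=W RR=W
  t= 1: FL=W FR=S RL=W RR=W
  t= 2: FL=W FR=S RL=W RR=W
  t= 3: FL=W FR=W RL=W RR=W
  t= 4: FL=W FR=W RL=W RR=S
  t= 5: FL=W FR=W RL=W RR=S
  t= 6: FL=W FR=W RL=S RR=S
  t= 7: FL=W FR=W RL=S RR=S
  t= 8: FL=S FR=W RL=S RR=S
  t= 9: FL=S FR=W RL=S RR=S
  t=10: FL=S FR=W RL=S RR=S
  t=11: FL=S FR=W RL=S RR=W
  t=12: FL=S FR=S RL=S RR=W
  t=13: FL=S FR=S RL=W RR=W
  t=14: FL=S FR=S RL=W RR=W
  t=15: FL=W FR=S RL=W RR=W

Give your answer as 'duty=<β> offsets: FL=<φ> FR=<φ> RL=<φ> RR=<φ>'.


duty=7 offsets: FL=8 FR=4 RL=10 RR=12

duty β = stance ticks per leg = 7
FL: stance ticks = 7; W→S at t=8 → φ=8
FR: stance ticks = 7; W→S at t=12 → φ=4
RL: stance ticks = 7; W→S at t=6 → φ=10
RR: stance ticks = 7; W→S at t=4 → φ=12


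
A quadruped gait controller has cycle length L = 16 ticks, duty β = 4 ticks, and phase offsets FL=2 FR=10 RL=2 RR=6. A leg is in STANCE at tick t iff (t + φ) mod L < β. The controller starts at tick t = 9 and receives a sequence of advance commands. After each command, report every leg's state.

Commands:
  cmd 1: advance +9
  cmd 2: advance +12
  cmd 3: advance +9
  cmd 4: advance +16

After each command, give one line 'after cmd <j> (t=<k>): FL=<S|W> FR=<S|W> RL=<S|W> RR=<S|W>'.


start t=9: FL=W FR=S RL=W RR=W
cmd 1: advance +9 → t=18, phase=(4,12,4,8) → FL=W FR=W RL=W RR=W
cmd 2: advance +12 → t=30, phase=(0,8,0,4) → FL=S FR=W RL=S RR=W
cmd 3: advance +9 → t=39, phase=(9,1,9,13) → FL=W FR=S RL=W RR=W
cmd 4: advance +16 → t=55, phase=(9,1,9,13) → FL=W FR=S RL=W RR=W

after cmd 1 (t=18): FL=W FR=W RL=W RR=W
after cmd 2 (t=30): FL=S FR=W RL=S RR=W
after cmd 3 (t=39): FL=W FR=S RL=W RR=W
after cmd 4 (t=55): FL=W FR=S RL=W RR=W


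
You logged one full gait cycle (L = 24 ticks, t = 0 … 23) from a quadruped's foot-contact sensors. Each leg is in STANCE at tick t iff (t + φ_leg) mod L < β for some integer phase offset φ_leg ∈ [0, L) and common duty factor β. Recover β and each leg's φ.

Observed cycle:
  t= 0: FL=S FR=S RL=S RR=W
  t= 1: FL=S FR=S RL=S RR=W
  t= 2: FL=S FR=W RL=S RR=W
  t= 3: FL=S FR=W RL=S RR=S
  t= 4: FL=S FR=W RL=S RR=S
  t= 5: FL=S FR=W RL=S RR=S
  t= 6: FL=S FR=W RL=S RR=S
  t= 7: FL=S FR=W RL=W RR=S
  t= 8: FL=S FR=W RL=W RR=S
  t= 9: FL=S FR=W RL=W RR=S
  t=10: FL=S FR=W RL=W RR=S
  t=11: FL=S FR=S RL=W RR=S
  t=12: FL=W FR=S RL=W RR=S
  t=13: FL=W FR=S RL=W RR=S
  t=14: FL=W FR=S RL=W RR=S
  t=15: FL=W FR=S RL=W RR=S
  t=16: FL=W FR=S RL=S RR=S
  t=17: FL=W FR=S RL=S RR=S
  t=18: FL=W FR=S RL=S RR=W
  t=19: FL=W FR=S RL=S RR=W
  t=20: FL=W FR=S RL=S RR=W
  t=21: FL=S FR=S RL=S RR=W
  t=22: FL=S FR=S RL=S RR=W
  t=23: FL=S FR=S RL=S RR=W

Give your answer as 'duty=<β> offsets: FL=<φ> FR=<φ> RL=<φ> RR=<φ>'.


duty β = stance ticks per leg = 15
FL: stance ticks = 15; W→S at t=21 → φ=3
FR: stance ticks = 15; W→S at t=11 → φ=13
RL: stance ticks = 15; W→S at t=16 → φ=8
RR: stance ticks = 15; W→S at t=3 → φ=21

duty=15 offsets: FL=3 FR=13 RL=8 RR=21


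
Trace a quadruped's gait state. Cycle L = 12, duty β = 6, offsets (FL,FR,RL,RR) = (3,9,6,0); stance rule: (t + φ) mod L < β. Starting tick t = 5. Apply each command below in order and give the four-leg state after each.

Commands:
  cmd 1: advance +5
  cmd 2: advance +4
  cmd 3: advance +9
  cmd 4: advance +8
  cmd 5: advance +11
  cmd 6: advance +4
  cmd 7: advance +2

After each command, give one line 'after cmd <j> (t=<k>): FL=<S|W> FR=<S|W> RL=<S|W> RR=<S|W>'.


start t=5: FL=W FR=S RL=W RR=S
cmd 1: advance +5 → t=10, phase=(1,7,4,10) → FL=S FR=W RL=S RR=W
cmd 2: advance +4 → t=14, phase=(5,11,8,2) → FL=S FR=W RL=W RR=S
cmd 3: advance +9 → t=23, phase=(2,8,5,11) → FL=S FR=W RL=S RR=W
cmd 4: advance +8 → t=31, phase=(10,4,1,7) → FL=W FR=S RL=S RR=W
cmd 5: advance +11 → t=42, phase=(9,3,0,6) → FL=W FR=S RL=S RR=W
cmd 6: advance +4 → t=46, phase=(1,7,4,10) → FL=S FR=W RL=S RR=W
cmd 7: advance +2 → t=48, phase=(3,9,6,0) → FL=S FR=W RL=W RR=S

after cmd 1 (t=10): FL=S FR=W RL=S RR=W
after cmd 2 (t=14): FL=S FR=W RL=W RR=S
after cmd 3 (t=23): FL=S FR=W RL=S RR=W
after cmd 4 (t=31): FL=W FR=S RL=S RR=W
after cmd 5 (t=42): FL=W FR=S RL=S RR=W
after cmd 6 (t=46): FL=S FR=W RL=S RR=W
after cmd 7 (t=48): FL=S FR=W RL=W RR=S


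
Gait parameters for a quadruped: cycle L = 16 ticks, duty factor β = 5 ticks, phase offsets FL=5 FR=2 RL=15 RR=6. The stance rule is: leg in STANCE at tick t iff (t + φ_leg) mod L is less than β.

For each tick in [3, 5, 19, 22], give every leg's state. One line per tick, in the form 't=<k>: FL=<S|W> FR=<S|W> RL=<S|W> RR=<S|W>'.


t=3: phase=(8,5,2,9) vs β=5 → FL=W FR=W RL=S RR=W
t=5: phase=(10,7,4,11) vs β=5 → FL=W FR=W RL=S RR=W
t=19: phase=(8,5,2,9) vs β=5 → FL=W FR=W RL=S RR=W
t=22: phase=(11,8,5,12) vs β=5 → FL=W FR=W RL=W RR=W

t=3: FL=W FR=W RL=S RR=W
t=5: FL=W FR=W RL=S RR=W
t=19: FL=W FR=W RL=S RR=W
t=22: FL=W FR=W RL=W RR=W


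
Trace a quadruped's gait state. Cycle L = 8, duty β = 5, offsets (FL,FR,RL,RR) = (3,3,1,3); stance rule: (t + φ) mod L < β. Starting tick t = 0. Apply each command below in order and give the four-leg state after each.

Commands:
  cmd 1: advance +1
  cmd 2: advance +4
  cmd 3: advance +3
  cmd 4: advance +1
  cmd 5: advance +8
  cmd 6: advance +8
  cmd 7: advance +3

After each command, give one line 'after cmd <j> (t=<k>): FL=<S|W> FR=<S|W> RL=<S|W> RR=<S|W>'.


after cmd 1 (t=1): FL=S FR=S RL=S RR=S
after cmd 2 (t=5): FL=S FR=S RL=W RR=S
after cmd 3 (t=8): FL=S FR=S RL=S RR=S
after cmd 4 (t=9): FL=S FR=S RL=S RR=S
after cmd 5 (t=17): FL=S FR=S RL=S RR=S
after cmd 6 (t=25): FL=S FR=S RL=S RR=S
after cmd 7 (t=28): FL=W FR=W RL=W RR=W

start t=0: FL=S FR=S RL=S RR=S
cmd 1: advance +1 → t=1, phase=(4,4,2,4) → FL=S FR=S RL=S RR=S
cmd 2: advance +4 → t=5, phase=(0,0,6,0) → FL=S FR=S RL=W RR=S
cmd 3: advance +3 → t=8, phase=(3,3,1,3) → FL=S FR=S RL=S RR=S
cmd 4: advance +1 → t=9, phase=(4,4,2,4) → FL=S FR=S RL=S RR=S
cmd 5: advance +8 → t=17, phase=(4,4,2,4) → FL=S FR=S RL=S RR=S
cmd 6: advance +8 → t=25, phase=(4,4,2,4) → FL=S FR=S RL=S RR=S
cmd 7: advance +3 → t=28, phase=(7,7,5,7) → FL=W FR=W RL=W RR=W


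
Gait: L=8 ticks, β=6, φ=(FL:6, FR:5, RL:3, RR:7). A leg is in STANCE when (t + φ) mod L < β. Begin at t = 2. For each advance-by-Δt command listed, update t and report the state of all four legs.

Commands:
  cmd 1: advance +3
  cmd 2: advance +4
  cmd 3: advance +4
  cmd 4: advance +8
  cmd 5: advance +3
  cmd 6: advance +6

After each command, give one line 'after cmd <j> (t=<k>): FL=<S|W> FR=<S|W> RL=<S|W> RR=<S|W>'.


start t=2: FL=S FR=W RL=S RR=S
cmd 1: advance +3 → t=5, phase=(3,2,0,4) → FL=S FR=S RL=S RR=S
cmd 2: advance +4 → t=9, phase=(7,6,4,0) → FL=W FR=W RL=S RR=S
cmd 3: advance +4 → t=13, phase=(3,2,0,4) → FL=S FR=S RL=S RR=S
cmd 4: advance +8 → t=21, phase=(3,2,0,4) → FL=S FR=S RL=S RR=S
cmd 5: advance +3 → t=24, phase=(6,5,3,7) → FL=W FR=S RL=S RR=W
cmd 6: advance +6 → t=30, phase=(4,3,1,5) → FL=S FR=S RL=S RR=S

after cmd 1 (t=5): FL=S FR=S RL=S RR=S
after cmd 2 (t=9): FL=W FR=W RL=S RR=S
after cmd 3 (t=13): FL=S FR=S RL=S RR=S
after cmd 4 (t=21): FL=S FR=S RL=S RR=S
after cmd 5 (t=24): FL=W FR=S RL=S RR=W
after cmd 6 (t=30): FL=S FR=S RL=S RR=S


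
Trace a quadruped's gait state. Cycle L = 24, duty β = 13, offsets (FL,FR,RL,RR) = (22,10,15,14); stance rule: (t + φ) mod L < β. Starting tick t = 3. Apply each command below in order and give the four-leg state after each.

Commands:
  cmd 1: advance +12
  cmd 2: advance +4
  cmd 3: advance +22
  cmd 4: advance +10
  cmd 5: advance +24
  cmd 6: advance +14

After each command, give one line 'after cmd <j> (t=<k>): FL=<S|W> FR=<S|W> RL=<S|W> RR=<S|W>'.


after cmd 1 (t=15): FL=W FR=S RL=S RR=S
after cmd 2 (t=19): FL=W FR=S RL=S RR=S
after cmd 3 (t=41): FL=W FR=S RL=S RR=S
after cmd 4 (t=51): FL=S FR=W RL=W RR=W
after cmd 5 (t=75): FL=S FR=W RL=W RR=W
after cmd 6 (t=89): FL=W FR=S RL=S RR=S

start t=3: FL=S FR=W RL=W RR=W
cmd 1: advance +12 → t=15, phase=(13,1,6,5) → FL=W FR=S RL=S RR=S
cmd 2: advance +4 → t=19, phase=(17,5,10,9) → FL=W FR=S RL=S RR=S
cmd 3: advance +22 → t=41, phase=(15,3,8,7) → FL=W FR=S RL=S RR=S
cmd 4: advance +10 → t=51, phase=(1,13,18,17) → FL=S FR=W RL=W RR=W
cmd 5: advance +24 → t=75, phase=(1,13,18,17) → FL=S FR=W RL=W RR=W
cmd 6: advance +14 → t=89, phase=(15,3,8,7) → FL=W FR=S RL=S RR=S


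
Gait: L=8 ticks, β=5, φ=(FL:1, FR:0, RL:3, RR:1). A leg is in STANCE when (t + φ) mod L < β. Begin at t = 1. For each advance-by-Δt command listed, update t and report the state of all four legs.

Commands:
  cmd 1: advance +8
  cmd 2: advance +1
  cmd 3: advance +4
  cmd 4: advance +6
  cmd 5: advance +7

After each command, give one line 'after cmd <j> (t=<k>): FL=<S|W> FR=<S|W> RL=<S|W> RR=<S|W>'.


after cmd 1 (t=9): FL=S FR=S RL=S RR=S
after cmd 2 (t=10): FL=S FR=S RL=W RR=S
after cmd 3 (t=14): FL=W FR=W RL=S RR=W
after cmd 4 (t=20): FL=W FR=S RL=W RR=W
after cmd 5 (t=27): FL=S FR=S RL=W RR=S

start t=1: FL=S FR=S RL=S RR=S
cmd 1: advance +8 → t=9, phase=(2,1,4,2) → FL=S FR=S RL=S RR=S
cmd 2: advance +1 → t=10, phase=(3,2,5,3) → FL=S FR=S RL=W RR=S
cmd 3: advance +4 → t=14, phase=(7,6,1,7) → FL=W FR=W RL=S RR=W
cmd 4: advance +6 → t=20, phase=(5,4,7,5) → FL=W FR=S RL=W RR=W
cmd 5: advance +7 → t=27, phase=(4,3,6,4) → FL=S FR=S RL=W RR=S


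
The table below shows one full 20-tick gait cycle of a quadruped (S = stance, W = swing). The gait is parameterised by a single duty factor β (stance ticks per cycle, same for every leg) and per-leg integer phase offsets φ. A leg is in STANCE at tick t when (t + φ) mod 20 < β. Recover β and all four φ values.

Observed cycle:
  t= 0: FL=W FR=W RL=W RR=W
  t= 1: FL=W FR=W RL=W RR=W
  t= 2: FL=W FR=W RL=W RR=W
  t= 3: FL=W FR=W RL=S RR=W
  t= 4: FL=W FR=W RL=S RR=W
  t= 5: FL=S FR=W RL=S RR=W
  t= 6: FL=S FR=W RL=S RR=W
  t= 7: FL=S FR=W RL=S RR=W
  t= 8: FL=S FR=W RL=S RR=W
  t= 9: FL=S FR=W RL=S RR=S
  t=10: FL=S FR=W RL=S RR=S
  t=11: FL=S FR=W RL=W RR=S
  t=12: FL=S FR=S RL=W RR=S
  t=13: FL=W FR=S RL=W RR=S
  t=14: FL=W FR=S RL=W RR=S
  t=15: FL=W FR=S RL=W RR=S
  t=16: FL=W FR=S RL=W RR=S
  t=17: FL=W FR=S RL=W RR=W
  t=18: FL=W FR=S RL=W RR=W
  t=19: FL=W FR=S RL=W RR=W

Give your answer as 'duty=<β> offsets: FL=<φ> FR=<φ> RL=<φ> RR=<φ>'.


duty=8 offsets: FL=15 FR=8 RL=17 RR=11

duty β = stance ticks per leg = 8
FL: stance ticks = 8; W→S at t=5 → φ=15
FR: stance ticks = 8; W→S at t=12 → φ=8
RL: stance ticks = 8; W→S at t=3 → φ=17
RR: stance ticks = 8; W→S at t=9 → φ=11


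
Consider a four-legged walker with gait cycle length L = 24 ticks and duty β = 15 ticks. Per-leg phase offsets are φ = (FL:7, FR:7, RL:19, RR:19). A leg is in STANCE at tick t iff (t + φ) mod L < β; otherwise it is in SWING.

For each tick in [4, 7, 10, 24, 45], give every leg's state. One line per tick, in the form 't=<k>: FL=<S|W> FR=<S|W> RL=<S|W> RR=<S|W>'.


t=4: FL=S FR=S RL=W RR=W
t=7: FL=S FR=S RL=S RR=S
t=10: FL=W FR=W RL=S RR=S
t=24: FL=S FR=S RL=W RR=W
t=45: FL=S FR=S RL=W RR=W

t=4: phase=(11,11,23,23) vs β=15 → FL=S FR=S RL=W RR=W
t=7: phase=(14,14,2,2) vs β=15 → FL=S FR=S RL=S RR=S
t=10: phase=(17,17,5,5) vs β=15 → FL=W FR=W RL=S RR=S
t=24: phase=(7,7,19,19) vs β=15 → FL=S FR=S RL=W RR=W
t=45: phase=(4,4,16,16) vs β=15 → FL=S FR=S RL=W RR=W


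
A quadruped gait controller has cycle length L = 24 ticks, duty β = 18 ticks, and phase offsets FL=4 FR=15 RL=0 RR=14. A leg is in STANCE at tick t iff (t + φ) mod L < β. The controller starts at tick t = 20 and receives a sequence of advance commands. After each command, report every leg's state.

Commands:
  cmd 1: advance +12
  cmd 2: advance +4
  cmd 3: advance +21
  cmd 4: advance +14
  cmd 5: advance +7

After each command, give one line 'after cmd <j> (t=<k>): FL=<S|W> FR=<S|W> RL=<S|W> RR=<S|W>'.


after cmd 1 (t=32): FL=S FR=W RL=S RR=W
after cmd 2 (t=36): FL=S FR=S RL=S RR=S
after cmd 3 (t=57): FL=S FR=S RL=S RR=W
after cmd 4 (t=71): FL=S FR=S RL=W RR=S
after cmd 5 (t=78): FL=S FR=W RL=S RR=W

start t=20: FL=S FR=S RL=W RR=S
cmd 1: advance +12 → t=32, phase=(12,23,8,22) → FL=S FR=W RL=S RR=W
cmd 2: advance +4 → t=36, phase=(16,3,12,2) → FL=S FR=S RL=S RR=S
cmd 3: advance +21 → t=57, phase=(13,0,9,23) → FL=S FR=S RL=S RR=W
cmd 4: advance +14 → t=71, phase=(3,14,23,13) → FL=S FR=S RL=W RR=S
cmd 5: advance +7 → t=78, phase=(10,21,6,20) → FL=S FR=W RL=S RR=W


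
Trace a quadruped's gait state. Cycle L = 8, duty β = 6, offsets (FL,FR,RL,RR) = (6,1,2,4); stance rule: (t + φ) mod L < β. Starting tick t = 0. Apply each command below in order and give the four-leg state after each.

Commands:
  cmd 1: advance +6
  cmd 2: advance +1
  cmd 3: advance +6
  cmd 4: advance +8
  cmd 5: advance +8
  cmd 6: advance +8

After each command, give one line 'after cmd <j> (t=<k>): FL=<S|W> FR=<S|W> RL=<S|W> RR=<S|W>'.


after cmd 1 (t=6): FL=S FR=W RL=S RR=S
after cmd 2 (t=7): FL=S FR=S RL=S RR=S
after cmd 3 (t=13): FL=S FR=W RL=W RR=S
after cmd 4 (t=21): FL=S FR=W RL=W RR=S
after cmd 5 (t=29): FL=S FR=W RL=W RR=S
after cmd 6 (t=37): FL=S FR=W RL=W RR=S

start t=0: FL=W FR=S RL=S RR=S
cmd 1: advance +6 → t=6, phase=(4,7,0,2) → FL=S FR=W RL=S RR=S
cmd 2: advance +1 → t=7, phase=(5,0,1,3) → FL=S FR=S RL=S RR=S
cmd 3: advance +6 → t=13, phase=(3,6,7,1) → FL=S FR=W RL=W RR=S
cmd 4: advance +8 → t=21, phase=(3,6,7,1) → FL=S FR=W RL=W RR=S
cmd 5: advance +8 → t=29, phase=(3,6,7,1) → FL=S FR=W RL=W RR=S
cmd 6: advance +8 → t=37, phase=(3,6,7,1) → FL=S FR=W RL=W RR=S


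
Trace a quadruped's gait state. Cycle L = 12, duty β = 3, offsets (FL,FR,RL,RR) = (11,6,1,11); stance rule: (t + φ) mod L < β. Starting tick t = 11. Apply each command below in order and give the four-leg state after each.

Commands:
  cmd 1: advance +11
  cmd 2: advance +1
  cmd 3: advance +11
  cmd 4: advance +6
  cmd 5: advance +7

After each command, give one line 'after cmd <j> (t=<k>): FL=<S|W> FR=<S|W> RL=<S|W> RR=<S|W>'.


after cmd 1 (t=22): FL=W FR=W RL=W RR=W
after cmd 2 (t=23): FL=W FR=W RL=S RR=W
after cmd 3 (t=34): FL=W FR=W RL=W RR=W
after cmd 4 (t=40): FL=W FR=W RL=W RR=W
after cmd 5 (t=47): FL=W FR=W RL=S RR=W

start t=11: FL=W FR=W RL=S RR=W
cmd 1: advance +11 → t=22, phase=(9,4,11,9) → FL=W FR=W RL=W RR=W
cmd 2: advance +1 → t=23, phase=(10,5,0,10) → FL=W FR=W RL=S RR=W
cmd 3: advance +11 → t=34, phase=(9,4,11,9) → FL=W FR=W RL=W RR=W
cmd 4: advance +6 → t=40, phase=(3,10,5,3) → FL=W FR=W RL=W RR=W
cmd 5: advance +7 → t=47, phase=(10,5,0,10) → FL=W FR=W RL=S RR=W


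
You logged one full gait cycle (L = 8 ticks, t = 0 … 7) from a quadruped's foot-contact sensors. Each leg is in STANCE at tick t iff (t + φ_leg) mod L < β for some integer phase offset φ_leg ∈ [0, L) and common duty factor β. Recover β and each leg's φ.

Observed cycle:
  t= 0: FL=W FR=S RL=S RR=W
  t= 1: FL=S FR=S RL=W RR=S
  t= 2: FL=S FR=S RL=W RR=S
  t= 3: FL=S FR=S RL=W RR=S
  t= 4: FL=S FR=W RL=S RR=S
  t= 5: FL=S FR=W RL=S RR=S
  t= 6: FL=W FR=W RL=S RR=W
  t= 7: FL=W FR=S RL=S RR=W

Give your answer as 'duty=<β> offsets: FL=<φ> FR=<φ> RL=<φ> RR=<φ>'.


duty β = stance ticks per leg = 5
FL: stance ticks = 5; W→S at t=1 → φ=7
FR: stance ticks = 5; W→S at t=7 → φ=1
RL: stance ticks = 5; W→S at t=4 → φ=4
RR: stance ticks = 5; W→S at t=1 → φ=7

duty=5 offsets: FL=7 FR=1 RL=4 RR=7


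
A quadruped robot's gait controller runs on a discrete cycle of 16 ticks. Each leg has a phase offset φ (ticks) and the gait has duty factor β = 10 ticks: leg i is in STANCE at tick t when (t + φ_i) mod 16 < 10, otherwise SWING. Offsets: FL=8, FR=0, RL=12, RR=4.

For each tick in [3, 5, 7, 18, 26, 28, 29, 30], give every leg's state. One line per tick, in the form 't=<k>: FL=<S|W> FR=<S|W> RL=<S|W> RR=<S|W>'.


t=3: FL=W FR=S RL=W RR=S
t=5: FL=W FR=S RL=S RR=S
t=7: FL=W FR=S RL=S RR=W
t=18: FL=W FR=S RL=W RR=S
t=26: FL=S FR=W RL=S RR=W
t=28: FL=S FR=W RL=S RR=S
t=29: FL=S FR=W RL=S RR=S
t=30: FL=S FR=W RL=W RR=S

t=3: phase=(11,3,15,7) vs β=10 → FL=W FR=S RL=W RR=S
t=5: phase=(13,5,1,9) vs β=10 → FL=W FR=S RL=S RR=S
t=7: phase=(15,7,3,11) vs β=10 → FL=W FR=S RL=S RR=W
t=18: phase=(10,2,14,6) vs β=10 → FL=W FR=S RL=W RR=S
t=26: phase=(2,10,6,14) vs β=10 → FL=S FR=W RL=S RR=W
t=28: phase=(4,12,8,0) vs β=10 → FL=S FR=W RL=S RR=S
t=29: phase=(5,13,9,1) vs β=10 → FL=S FR=W RL=S RR=S
t=30: phase=(6,14,10,2) vs β=10 → FL=S FR=W RL=W RR=S


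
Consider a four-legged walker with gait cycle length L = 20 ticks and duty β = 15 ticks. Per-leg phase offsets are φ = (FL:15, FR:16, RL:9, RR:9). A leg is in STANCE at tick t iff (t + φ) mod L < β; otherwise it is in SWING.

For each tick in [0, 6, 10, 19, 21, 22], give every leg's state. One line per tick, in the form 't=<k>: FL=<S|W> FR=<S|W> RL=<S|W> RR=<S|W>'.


t=0: FL=W FR=W RL=S RR=S
t=6: FL=S FR=S RL=W RR=W
t=10: FL=S FR=S RL=W RR=W
t=19: FL=S FR=W RL=S RR=S
t=21: FL=W FR=W RL=S RR=S
t=22: FL=W FR=W RL=S RR=S

t=0: phase=(15,16,9,9) vs β=15 → FL=W FR=W RL=S RR=S
t=6: phase=(1,2,15,15) vs β=15 → FL=S FR=S RL=W RR=W
t=10: phase=(5,6,19,19) vs β=15 → FL=S FR=S RL=W RR=W
t=19: phase=(14,15,8,8) vs β=15 → FL=S FR=W RL=S RR=S
t=21: phase=(16,17,10,10) vs β=15 → FL=W FR=W RL=S RR=S
t=22: phase=(17,18,11,11) vs β=15 → FL=W FR=W RL=S RR=S


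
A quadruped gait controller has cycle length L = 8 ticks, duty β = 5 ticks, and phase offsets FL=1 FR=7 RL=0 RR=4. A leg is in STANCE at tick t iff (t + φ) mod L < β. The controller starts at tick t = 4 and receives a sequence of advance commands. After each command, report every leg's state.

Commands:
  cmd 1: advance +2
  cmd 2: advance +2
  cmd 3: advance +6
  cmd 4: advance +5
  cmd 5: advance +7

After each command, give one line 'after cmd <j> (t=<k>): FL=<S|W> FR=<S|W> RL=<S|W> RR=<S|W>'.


after cmd 1 (t=6): FL=W FR=W RL=W RR=S
after cmd 2 (t=8): FL=S FR=W RL=S RR=S
after cmd 3 (t=14): FL=W FR=W RL=W RR=S
after cmd 4 (t=19): FL=S FR=S RL=S RR=W
after cmd 5 (t=26): FL=S FR=S RL=S RR=W

start t=4: FL=W FR=S RL=S RR=S
cmd 1: advance +2 → t=6, phase=(7,5,6,2) → FL=W FR=W RL=W RR=S
cmd 2: advance +2 → t=8, phase=(1,7,0,4) → FL=S FR=W RL=S RR=S
cmd 3: advance +6 → t=14, phase=(7,5,6,2) → FL=W FR=W RL=W RR=S
cmd 4: advance +5 → t=19, phase=(4,2,3,7) → FL=S FR=S RL=S RR=W
cmd 5: advance +7 → t=26, phase=(3,1,2,6) → FL=S FR=S RL=S RR=W


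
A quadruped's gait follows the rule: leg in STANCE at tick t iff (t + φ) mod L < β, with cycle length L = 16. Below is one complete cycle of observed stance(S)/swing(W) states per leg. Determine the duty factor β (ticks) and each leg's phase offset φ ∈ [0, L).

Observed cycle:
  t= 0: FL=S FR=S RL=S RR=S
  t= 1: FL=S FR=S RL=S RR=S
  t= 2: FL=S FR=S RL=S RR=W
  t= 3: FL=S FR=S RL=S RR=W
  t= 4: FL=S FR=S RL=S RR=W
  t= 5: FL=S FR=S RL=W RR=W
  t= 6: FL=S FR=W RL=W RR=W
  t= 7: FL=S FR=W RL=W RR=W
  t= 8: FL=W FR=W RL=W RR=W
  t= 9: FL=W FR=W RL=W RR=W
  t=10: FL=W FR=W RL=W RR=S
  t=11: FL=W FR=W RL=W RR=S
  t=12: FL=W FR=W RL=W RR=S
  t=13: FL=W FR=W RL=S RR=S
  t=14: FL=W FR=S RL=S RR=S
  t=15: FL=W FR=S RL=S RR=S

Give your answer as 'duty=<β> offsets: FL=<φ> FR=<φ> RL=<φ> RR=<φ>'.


duty β = stance ticks per leg = 8
FL: stance ticks = 8; W→S at t=0 → φ=0
FR: stance ticks = 8; W→S at t=14 → φ=2
RL: stance ticks = 8; W→S at t=13 → φ=3
RR: stance ticks = 8; W→S at t=10 → φ=6

duty=8 offsets: FL=0 FR=2 RL=3 RR=6


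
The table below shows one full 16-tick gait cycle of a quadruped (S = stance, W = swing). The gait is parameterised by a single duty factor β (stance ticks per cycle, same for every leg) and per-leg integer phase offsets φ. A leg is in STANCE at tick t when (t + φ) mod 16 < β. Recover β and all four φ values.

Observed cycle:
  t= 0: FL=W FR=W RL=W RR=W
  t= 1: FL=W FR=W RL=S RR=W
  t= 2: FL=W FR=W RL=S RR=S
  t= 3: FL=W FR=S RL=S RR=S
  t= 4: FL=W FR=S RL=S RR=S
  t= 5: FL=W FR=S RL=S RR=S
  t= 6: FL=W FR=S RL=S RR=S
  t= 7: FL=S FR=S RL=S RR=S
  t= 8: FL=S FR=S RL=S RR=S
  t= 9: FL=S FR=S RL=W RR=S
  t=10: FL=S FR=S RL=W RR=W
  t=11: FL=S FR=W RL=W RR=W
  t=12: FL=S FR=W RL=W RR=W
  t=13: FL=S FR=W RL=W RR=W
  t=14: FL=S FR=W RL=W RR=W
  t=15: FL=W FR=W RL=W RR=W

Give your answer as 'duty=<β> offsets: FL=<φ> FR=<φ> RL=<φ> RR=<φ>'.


duty β = stance ticks per leg = 8
FL: stance ticks = 8; W→S at t=7 → φ=9
FR: stance ticks = 8; W→S at t=3 → φ=13
RL: stance ticks = 8; W→S at t=1 → φ=15
RR: stance ticks = 8; W→S at t=2 → φ=14

duty=8 offsets: FL=9 FR=13 RL=15 RR=14


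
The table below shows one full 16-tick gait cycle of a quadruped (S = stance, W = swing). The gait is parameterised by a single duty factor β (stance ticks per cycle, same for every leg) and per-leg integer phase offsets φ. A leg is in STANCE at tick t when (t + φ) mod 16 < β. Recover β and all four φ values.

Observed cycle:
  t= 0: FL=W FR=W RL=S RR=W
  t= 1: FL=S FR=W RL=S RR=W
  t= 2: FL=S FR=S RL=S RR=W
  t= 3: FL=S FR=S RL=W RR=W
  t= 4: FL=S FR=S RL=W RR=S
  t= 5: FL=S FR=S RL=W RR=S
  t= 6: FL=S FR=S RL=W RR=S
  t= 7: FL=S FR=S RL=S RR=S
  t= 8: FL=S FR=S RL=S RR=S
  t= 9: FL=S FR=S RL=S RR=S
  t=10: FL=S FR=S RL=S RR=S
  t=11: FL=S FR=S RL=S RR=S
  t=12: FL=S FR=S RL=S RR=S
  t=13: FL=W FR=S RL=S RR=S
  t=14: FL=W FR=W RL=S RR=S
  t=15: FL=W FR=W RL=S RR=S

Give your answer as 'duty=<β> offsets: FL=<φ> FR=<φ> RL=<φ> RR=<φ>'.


duty=12 offsets: FL=15 FR=14 RL=9 RR=12

duty β = stance ticks per leg = 12
FL: stance ticks = 12; W→S at t=1 → φ=15
FR: stance ticks = 12; W→S at t=2 → φ=14
RL: stance ticks = 12; W→S at t=7 → φ=9
RR: stance ticks = 12; W→S at t=4 → φ=12


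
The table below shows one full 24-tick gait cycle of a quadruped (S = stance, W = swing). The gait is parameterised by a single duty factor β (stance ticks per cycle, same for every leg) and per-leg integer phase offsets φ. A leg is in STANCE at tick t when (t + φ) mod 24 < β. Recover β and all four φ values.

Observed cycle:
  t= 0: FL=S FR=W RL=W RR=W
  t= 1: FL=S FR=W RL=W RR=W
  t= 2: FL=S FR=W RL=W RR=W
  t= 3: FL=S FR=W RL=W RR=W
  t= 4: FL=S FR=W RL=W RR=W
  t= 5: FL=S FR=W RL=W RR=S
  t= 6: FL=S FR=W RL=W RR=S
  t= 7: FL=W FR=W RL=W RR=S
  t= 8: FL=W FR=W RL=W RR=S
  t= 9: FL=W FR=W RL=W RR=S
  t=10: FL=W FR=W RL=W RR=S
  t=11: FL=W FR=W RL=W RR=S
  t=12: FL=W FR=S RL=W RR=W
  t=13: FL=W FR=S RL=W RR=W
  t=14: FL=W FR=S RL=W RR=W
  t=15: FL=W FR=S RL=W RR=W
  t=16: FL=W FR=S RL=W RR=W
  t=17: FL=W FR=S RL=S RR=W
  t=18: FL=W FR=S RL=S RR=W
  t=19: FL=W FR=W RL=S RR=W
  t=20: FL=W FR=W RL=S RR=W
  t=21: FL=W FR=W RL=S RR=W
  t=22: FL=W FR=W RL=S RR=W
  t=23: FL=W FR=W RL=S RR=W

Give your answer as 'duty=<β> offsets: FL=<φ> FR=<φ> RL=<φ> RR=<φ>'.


duty=7 offsets: FL=0 FR=12 RL=7 RR=19

duty β = stance ticks per leg = 7
FL: stance ticks = 7; W→S at t=0 → φ=0
FR: stance ticks = 7; W→S at t=12 → φ=12
RL: stance ticks = 7; W→S at t=17 → φ=7
RR: stance ticks = 7; W→S at t=5 → φ=19


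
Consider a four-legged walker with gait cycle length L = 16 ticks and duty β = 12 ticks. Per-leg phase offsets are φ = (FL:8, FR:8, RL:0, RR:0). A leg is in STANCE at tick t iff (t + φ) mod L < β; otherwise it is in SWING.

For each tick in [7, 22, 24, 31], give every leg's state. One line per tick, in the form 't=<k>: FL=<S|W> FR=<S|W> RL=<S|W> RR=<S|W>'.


t=7: phase=(15,15,7,7) vs β=12 → FL=W FR=W RL=S RR=S
t=22: phase=(14,14,6,6) vs β=12 → FL=W FR=W RL=S RR=S
t=24: phase=(0,0,8,8) vs β=12 → FL=S FR=S RL=S RR=S
t=31: phase=(7,7,15,15) vs β=12 → FL=S FR=S RL=W RR=W

t=7: FL=W FR=W RL=S RR=S
t=22: FL=W FR=W RL=S RR=S
t=24: FL=S FR=S RL=S RR=S
t=31: FL=S FR=S RL=W RR=W


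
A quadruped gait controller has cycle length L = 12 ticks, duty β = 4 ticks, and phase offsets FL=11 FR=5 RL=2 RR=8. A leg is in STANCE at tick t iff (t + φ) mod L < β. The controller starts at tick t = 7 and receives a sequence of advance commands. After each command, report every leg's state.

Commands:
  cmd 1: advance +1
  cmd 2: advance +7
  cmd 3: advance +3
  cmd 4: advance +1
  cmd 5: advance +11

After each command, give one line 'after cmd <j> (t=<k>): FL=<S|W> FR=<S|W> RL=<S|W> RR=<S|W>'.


start t=7: FL=W FR=S RL=W RR=S
cmd 1: advance +1 → t=8, phase=(7,1,10,4) → FL=W FR=S RL=W RR=W
cmd 2: advance +7 → t=15, phase=(2,8,5,11) → FL=S FR=W RL=W RR=W
cmd 3: advance +3 → t=18, phase=(5,11,8,2) → FL=W FR=W RL=W RR=S
cmd 4: advance +1 → t=19, phase=(6,0,9,3) → FL=W FR=S RL=W RR=S
cmd 5: advance +11 → t=30, phase=(5,11,8,2) → FL=W FR=W RL=W RR=S

after cmd 1 (t=8): FL=W FR=S RL=W RR=W
after cmd 2 (t=15): FL=S FR=W RL=W RR=W
after cmd 3 (t=18): FL=W FR=W RL=W RR=S
after cmd 4 (t=19): FL=W FR=S RL=W RR=S
after cmd 5 (t=30): FL=W FR=W RL=W RR=S


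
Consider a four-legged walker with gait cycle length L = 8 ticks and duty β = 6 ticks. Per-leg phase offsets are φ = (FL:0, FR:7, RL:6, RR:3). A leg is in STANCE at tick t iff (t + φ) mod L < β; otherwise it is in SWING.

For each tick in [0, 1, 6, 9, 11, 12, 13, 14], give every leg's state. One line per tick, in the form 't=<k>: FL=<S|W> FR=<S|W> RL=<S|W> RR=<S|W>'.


t=0: FL=S FR=W RL=W RR=S
t=1: FL=S FR=S RL=W RR=S
t=6: FL=W FR=S RL=S RR=S
t=9: FL=S FR=S RL=W RR=S
t=11: FL=S FR=S RL=S RR=W
t=12: FL=S FR=S RL=S RR=W
t=13: FL=S FR=S RL=S RR=S
t=14: FL=W FR=S RL=S RR=S

t=0: phase=(0,7,6,3) vs β=6 → FL=S FR=W RL=W RR=S
t=1: phase=(1,0,7,4) vs β=6 → FL=S FR=S RL=W RR=S
t=6: phase=(6,5,4,1) vs β=6 → FL=W FR=S RL=S RR=S
t=9: phase=(1,0,7,4) vs β=6 → FL=S FR=S RL=W RR=S
t=11: phase=(3,2,1,6) vs β=6 → FL=S FR=S RL=S RR=W
t=12: phase=(4,3,2,7) vs β=6 → FL=S FR=S RL=S RR=W
t=13: phase=(5,4,3,0) vs β=6 → FL=S FR=S RL=S RR=S
t=14: phase=(6,5,4,1) vs β=6 → FL=W FR=S RL=S RR=S


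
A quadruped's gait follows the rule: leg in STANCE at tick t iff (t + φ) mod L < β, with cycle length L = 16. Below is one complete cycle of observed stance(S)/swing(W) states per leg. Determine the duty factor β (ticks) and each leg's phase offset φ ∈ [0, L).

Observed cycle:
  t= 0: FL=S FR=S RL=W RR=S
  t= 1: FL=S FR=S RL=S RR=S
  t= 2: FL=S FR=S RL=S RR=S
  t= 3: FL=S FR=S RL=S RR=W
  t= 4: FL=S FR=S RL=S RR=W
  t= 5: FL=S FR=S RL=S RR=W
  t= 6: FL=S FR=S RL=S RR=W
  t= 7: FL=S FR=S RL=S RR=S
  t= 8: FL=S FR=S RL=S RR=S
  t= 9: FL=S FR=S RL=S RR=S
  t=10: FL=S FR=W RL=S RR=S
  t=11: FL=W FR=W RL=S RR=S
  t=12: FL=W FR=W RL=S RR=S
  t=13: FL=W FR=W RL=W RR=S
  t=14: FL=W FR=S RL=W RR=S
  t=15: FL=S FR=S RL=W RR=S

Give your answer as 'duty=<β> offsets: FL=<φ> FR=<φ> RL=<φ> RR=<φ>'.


duty=12 offsets: FL=1 FR=2 RL=15 RR=9

duty β = stance ticks per leg = 12
FL: stance ticks = 12; W→S at t=15 → φ=1
FR: stance ticks = 12; W→S at t=14 → φ=2
RL: stance ticks = 12; W→S at t=1 → φ=15
RR: stance ticks = 12; W→S at t=7 → φ=9


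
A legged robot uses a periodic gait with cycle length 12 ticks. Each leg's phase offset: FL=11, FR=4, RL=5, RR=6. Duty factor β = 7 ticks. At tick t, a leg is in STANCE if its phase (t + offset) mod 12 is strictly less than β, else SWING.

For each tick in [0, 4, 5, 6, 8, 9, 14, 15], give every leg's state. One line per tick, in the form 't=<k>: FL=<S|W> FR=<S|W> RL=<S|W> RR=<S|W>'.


t=0: FL=W FR=S RL=S RR=S
t=4: FL=S FR=W RL=W RR=W
t=5: FL=S FR=W RL=W RR=W
t=6: FL=S FR=W RL=W RR=S
t=8: FL=W FR=S RL=S RR=S
t=9: FL=W FR=S RL=S RR=S
t=14: FL=S FR=S RL=W RR=W
t=15: FL=S FR=W RL=W RR=W

t=0: phase=(11,4,5,6) vs β=7 → FL=W FR=S RL=S RR=S
t=4: phase=(3,8,9,10) vs β=7 → FL=S FR=W RL=W RR=W
t=5: phase=(4,9,10,11) vs β=7 → FL=S FR=W RL=W RR=W
t=6: phase=(5,10,11,0) vs β=7 → FL=S FR=W RL=W RR=S
t=8: phase=(7,0,1,2) vs β=7 → FL=W FR=S RL=S RR=S
t=9: phase=(8,1,2,3) vs β=7 → FL=W FR=S RL=S RR=S
t=14: phase=(1,6,7,8) vs β=7 → FL=S FR=S RL=W RR=W
t=15: phase=(2,7,8,9) vs β=7 → FL=S FR=W RL=W RR=W


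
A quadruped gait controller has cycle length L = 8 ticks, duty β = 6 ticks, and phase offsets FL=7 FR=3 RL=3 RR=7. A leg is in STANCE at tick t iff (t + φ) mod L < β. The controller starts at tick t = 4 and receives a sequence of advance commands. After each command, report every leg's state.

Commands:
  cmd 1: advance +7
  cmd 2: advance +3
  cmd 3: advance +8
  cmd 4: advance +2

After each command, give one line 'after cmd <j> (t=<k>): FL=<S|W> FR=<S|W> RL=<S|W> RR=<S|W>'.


start t=4: FL=S FR=W RL=W RR=S
cmd 1: advance +7 → t=11, phase=(2,6,6,2) → FL=S FR=W RL=W RR=S
cmd 2: advance +3 → t=14, phase=(5,1,1,5) → FL=S FR=S RL=S RR=S
cmd 3: advance +8 → t=22, phase=(5,1,1,5) → FL=S FR=S RL=S RR=S
cmd 4: advance +2 → t=24, phase=(7,3,3,7) → FL=W FR=S RL=S RR=W

after cmd 1 (t=11): FL=S FR=W RL=W RR=S
after cmd 2 (t=14): FL=S FR=S RL=S RR=S
after cmd 3 (t=22): FL=S FR=S RL=S RR=S
after cmd 4 (t=24): FL=W FR=S RL=S RR=W


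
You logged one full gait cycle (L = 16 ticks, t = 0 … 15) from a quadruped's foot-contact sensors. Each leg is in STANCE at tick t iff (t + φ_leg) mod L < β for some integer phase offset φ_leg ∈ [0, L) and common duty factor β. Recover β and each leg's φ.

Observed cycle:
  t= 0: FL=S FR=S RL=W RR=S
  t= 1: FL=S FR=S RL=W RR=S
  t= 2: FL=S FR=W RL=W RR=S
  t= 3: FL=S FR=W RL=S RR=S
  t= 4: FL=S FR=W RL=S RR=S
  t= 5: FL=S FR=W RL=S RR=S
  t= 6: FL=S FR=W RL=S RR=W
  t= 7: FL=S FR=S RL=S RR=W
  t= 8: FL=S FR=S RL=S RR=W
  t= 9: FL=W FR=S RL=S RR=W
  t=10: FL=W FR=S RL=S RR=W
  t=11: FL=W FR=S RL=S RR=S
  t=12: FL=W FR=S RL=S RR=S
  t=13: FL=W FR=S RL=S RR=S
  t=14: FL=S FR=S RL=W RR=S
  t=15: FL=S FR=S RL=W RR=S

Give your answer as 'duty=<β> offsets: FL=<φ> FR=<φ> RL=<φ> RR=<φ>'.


duty=11 offsets: FL=2 FR=9 RL=13 RR=5

duty β = stance ticks per leg = 11
FL: stance ticks = 11; W→S at t=14 → φ=2
FR: stance ticks = 11; W→S at t=7 → φ=9
RL: stance ticks = 11; W→S at t=3 → φ=13
RR: stance ticks = 11; W→S at t=11 → φ=5


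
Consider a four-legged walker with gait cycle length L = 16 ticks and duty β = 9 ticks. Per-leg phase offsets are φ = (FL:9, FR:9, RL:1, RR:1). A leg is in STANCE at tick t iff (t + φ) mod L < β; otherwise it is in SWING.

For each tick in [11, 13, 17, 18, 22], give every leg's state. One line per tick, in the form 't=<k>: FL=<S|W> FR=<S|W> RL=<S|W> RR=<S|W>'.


t=11: phase=(4,4,12,12) vs β=9 → FL=S FR=S RL=W RR=W
t=13: phase=(6,6,14,14) vs β=9 → FL=S FR=S RL=W RR=W
t=17: phase=(10,10,2,2) vs β=9 → FL=W FR=W RL=S RR=S
t=18: phase=(11,11,3,3) vs β=9 → FL=W FR=W RL=S RR=S
t=22: phase=(15,15,7,7) vs β=9 → FL=W FR=W RL=S RR=S

t=11: FL=S FR=S RL=W RR=W
t=13: FL=S FR=S RL=W RR=W
t=17: FL=W FR=W RL=S RR=S
t=18: FL=W FR=W RL=S RR=S
t=22: FL=W FR=W RL=S RR=S


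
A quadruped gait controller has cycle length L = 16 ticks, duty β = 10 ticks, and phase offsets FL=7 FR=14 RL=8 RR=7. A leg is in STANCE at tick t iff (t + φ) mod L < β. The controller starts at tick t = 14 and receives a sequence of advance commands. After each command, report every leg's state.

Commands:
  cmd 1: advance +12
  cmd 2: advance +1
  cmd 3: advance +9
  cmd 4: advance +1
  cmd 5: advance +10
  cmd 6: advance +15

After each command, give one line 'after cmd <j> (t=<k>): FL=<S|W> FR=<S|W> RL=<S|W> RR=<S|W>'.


after cmd 1 (t=26): FL=S FR=S RL=S RR=S
after cmd 2 (t=27): FL=S FR=S RL=S RR=S
after cmd 3 (t=36): FL=W FR=S RL=W RR=W
after cmd 4 (t=37): FL=W FR=S RL=W RR=W
after cmd 5 (t=47): FL=S FR=W RL=S RR=S
after cmd 6 (t=62): FL=S FR=W RL=S RR=S

start t=14: FL=S FR=W RL=S RR=S
cmd 1: advance +12 → t=26, phase=(1,8,2,1) → FL=S FR=S RL=S RR=S
cmd 2: advance +1 → t=27, phase=(2,9,3,2) → FL=S FR=S RL=S RR=S
cmd 3: advance +9 → t=36, phase=(11,2,12,11) → FL=W FR=S RL=W RR=W
cmd 4: advance +1 → t=37, phase=(12,3,13,12) → FL=W FR=S RL=W RR=W
cmd 5: advance +10 → t=47, phase=(6,13,7,6) → FL=S FR=W RL=S RR=S
cmd 6: advance +15 → t=62, phase=(5,12,6,5) → FL=S FR=W RL=S RR=S


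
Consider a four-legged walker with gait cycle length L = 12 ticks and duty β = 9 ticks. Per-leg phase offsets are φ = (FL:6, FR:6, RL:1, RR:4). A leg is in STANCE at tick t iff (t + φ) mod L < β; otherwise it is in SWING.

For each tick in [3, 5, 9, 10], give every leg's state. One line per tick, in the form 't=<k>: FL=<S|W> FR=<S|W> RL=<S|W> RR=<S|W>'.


t=3: FL=W FR=W RL=S RR=S
t=5: FL=W FR=W RL=S RR=W
t=9: FL=S FR=S RL=W RR=S
t=10: FL=S FR=S RL=W RR=S

t=3: phase=(9,9,4,7) vs β=9 → FL=W FR=W RL=S RR=S
t=5: phase=(11,11,6,9) vs β=9 → FL=W FR=W RL=S RR=W
t=9: phase=(3,3,10,1) vs β=9 → FL=S FR=S RL=W RR=S
t=10: phase=(4,4,11,2) vs β=9 → FL=S FR=S RL=W RR=S


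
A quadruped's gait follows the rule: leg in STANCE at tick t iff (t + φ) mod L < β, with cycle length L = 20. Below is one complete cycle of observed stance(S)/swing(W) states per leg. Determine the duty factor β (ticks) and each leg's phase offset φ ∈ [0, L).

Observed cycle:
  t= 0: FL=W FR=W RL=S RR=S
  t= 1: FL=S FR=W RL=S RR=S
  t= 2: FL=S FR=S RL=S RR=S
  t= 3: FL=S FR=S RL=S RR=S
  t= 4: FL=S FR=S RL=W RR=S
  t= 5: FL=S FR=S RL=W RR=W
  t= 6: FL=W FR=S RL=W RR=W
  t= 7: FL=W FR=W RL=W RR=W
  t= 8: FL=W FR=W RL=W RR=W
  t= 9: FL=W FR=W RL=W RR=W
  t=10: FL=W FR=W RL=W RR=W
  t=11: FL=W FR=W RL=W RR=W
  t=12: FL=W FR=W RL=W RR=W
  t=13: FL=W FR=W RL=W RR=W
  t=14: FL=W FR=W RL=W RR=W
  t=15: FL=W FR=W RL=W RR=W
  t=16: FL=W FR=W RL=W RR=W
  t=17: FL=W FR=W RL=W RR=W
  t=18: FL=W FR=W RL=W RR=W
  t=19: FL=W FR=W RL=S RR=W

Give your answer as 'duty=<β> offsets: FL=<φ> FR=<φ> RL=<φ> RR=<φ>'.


duty=5 offsets: FL=19 FR=18 RL=1 RR=0

duty β = stance ticks per leg = 5
FL: stance ticks = 5; W→S at t=1 → φ=19
FR: stance ticks = 5; W→S at t=2 → φ=18
RL: stance ticks = 5; W→S at t=19 → φ=1
RR: stance ticks = 5; W→S at t=0 → φ=0


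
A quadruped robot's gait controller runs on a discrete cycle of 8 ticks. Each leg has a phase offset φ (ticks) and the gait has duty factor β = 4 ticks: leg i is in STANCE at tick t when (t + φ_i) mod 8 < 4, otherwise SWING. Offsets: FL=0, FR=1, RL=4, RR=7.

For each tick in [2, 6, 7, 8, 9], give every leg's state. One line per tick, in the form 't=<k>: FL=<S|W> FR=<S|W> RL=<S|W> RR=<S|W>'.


t=2: phase=(2,3,6,1) vs β=4 → FL=S FR=S RL=W RR=S
t=6: phase=(6,7,2,5) vs β=4 → FL=W FR=W RL=S RR=W
t=7: phase=(7,0,3,6) vs β=4 → FL=W FR=S RL=S RR=W
t=8: phase=(0,1,4,7) vs β=4 → FL=S FR=S RL=W RR=W
t=9: phase=(1,2,5,0) vs β=4 → FL=S FR=S RL=W RR=S

t=2: FL=S FR=S RL=W RR=S
t=6: FL=W FR=W RL=S RR=W
t=7: FL=W FR=S RL=S RR=W
t=8: FL=S FR=S RL=W RR=W
t=9: FL=S FR=S RL=W RR=S


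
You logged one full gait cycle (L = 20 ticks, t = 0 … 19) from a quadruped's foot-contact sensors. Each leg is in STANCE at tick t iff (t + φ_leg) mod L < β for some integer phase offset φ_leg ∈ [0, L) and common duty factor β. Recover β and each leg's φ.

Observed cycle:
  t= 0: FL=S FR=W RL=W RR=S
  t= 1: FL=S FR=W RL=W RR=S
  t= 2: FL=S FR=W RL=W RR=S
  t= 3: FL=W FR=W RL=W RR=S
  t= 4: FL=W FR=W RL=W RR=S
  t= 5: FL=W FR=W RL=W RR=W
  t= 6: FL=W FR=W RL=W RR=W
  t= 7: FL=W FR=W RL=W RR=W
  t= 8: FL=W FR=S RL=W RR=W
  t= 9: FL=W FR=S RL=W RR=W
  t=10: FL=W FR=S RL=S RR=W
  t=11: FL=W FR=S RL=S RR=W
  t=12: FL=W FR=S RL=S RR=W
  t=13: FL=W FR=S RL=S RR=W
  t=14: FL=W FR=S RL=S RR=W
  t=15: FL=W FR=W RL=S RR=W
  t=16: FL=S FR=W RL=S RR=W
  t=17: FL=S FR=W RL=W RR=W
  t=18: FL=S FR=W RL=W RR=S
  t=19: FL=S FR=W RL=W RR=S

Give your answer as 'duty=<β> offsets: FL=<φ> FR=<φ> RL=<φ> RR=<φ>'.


duty β = stance ticks per leg = 7
FL: stance ticks = 7; W→S at t=16 → φ=4
FR: stance ticks = 7; W→S at t=8 → φ=12
RL: stance ticks = 7; W→S at t=10 → φ=10
RR: stance ticks = 7; W→S at t=18 → φ=2

duty=7 offsets: FL=4 FR=12 RL=10 RR=2
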